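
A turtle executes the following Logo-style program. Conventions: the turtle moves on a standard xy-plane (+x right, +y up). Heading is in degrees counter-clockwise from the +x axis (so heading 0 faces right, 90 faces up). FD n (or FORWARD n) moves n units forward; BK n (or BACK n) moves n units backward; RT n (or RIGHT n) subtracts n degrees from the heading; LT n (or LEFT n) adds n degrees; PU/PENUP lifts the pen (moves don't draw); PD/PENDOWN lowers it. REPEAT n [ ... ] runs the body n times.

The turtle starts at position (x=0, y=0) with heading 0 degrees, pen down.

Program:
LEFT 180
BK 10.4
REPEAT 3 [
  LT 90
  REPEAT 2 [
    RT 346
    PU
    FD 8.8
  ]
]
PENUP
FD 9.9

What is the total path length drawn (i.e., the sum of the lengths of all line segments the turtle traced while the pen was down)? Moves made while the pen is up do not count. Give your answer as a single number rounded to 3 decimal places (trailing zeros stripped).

Answer: 10.4

Derivation:
Executing turtle program step by step:
Start: pos=(0,0), heading=0, pen down
LT 180: heading 0 -> 180
BK 10.4: (0,0) -> (10.4,0) [heading=180, draw]
REPEAT 3 [
  -- iteration 1/3 --
  LT 90: heading 180 -> 270
  REPEAT 2 [
    -- iteration 1/2 --
    RT 346: heading 270 -> 284
    PU: pen up
    FD 8.8: (10.4,0) -> (12.529,-8.539) [heading=284, move]
    -- iteration 2/2 --
    RT 346: heading 284 -> 298
    PU: pen up
    FD 8.8: (12.529,-8.539) -> (16.66,-16.309) [heading=298, move]
  ]
  -- iteration 2/3 --
  LT 90: heading 298 -> 28
  REPEAT 2 [
    -- iteration 1/2 --
    RT 346: heading 28 -> 42
    PU: pen up
    FD 8.8: (16.66,-16.309) -> (23.2,-10.42) [heading=42, move]
    -- iteration 2/2 --
    RT 346: heading 42 -> 56
    PU: pen up
    FD 8.8: (23.2,-10.42) -> (28.121,-3.125) [heading=56, move]
  ]
  -- iteration 3/3 --
  LT 90: heading 56 -> 146
  REPEAT 2 [
    -- iteration 1/2 --
    RT 346: heading 146 -> 160
    PU: pen up
    FD 8.8: (28.121,-3.125) -> (19.852,-0.115) [heading=160, move]
    -- iteration 2/2 --
    RT 346: heading 160 -> 174
    PU: pen up
    FD 8.8: (19.852,-0.115) -> (11.1,0.805) [heading=174, move]
  ]
]
PU: pen up
FD 9.9: (11.1,0.805) -> (1.254,1.84) [heading=174, move]
Final: pos=(1.254,1.84), heading=174, 1 segment(s) drawn

Segment lengths:
  seg 1: (0,0) -> (10.4,0), length = 10.4
Total = 10.4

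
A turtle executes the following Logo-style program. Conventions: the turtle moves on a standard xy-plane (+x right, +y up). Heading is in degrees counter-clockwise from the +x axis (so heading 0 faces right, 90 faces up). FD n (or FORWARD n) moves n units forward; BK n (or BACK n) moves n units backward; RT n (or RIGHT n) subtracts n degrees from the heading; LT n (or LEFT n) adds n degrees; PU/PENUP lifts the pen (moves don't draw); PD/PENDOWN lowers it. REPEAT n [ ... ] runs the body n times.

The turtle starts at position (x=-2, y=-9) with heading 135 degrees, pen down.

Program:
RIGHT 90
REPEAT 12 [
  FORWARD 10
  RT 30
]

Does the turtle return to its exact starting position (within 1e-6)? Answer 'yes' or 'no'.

Answer: yes

Derivation:
Executing turtle program step by step:
Start: pos=(-2,-9), heading=135, pen down
RT 90: heading 135 -> 45
REPEAT 12 [
  -- iteration 1/12 --
  FD 10: (-2,-9) -> (5.071,-1.929) [heading=45, draw]
  RT 30: heading 45 -> 15
  -- iteration 2/12 --
  FD 10: (5.071,-1.929) -> (14.73,0.659) [heading=15, draw]
  RT 30: heading 15 -> 345
  -- iteration 3/12 --
  FD 10: (14.73,0.659) -> (24.39,-1.929) [heading=345, draw]
  RT 30: heading 345 -> 315
  -- iteration 4/12 --
  FD 10: (24.39,-1.929) -> (31.461,-9) [heading=315, draw]
  RT 30: heading 315 -> 285
  -- iteration 5/12 --
  FD 10: (31.461,-9) -> (34.049,-18.659) [heading=285, draw]
  RT 30: heading 285 -> 255
  -- iteration 6/12 --
  FD 10: (34.049,-18.659) -> (31.461,-28.319) [heading=255, draw]
  RT 30: heading 255 -> 225
  -- iteration 7/12 --
  FD 10: (31.461,-28.319) -> (24.39,-35.39) [heading=225, draw]
  RT 30: heading 225 -> 195
  -- iteration 8/12 --
  FD 10: (24.39,-35.39) -> (14.73,-37.978) [heading=195, draw]
  RT 30: heading 195 -> 165
  -- iteration 9/12 --
  FD 10: (14.73,-37.978) -> (5.071,-35.39) [heading=165, draw]
  RT 30: heading 165 -> 135
  -- iteration 10/12 --
  FD 10: (5.071,-35.39) -> (-2,-28.319) [heading=135, draw]
  RT 30: heading 135 -> 105
  -- iteration 11/12 --
  FD 10: (-2,-28.319) -> (-4.588,-18.659) [heading=105, draw]
  RT 30: heading 105 -> 75
  -- iteration 12/12 --
  FD 10: (-4.588,-18.659) -> (-2,-9) [heading=75, draw]
  RT 30: heading 75 -> 45
]
Final: pos=(-2,-9), heading=45, 12 segment(s) drawn

Start position: (-2, -9)
Final position: (-2, -9)
Distance = 0; < 1e-6 -> CLOSED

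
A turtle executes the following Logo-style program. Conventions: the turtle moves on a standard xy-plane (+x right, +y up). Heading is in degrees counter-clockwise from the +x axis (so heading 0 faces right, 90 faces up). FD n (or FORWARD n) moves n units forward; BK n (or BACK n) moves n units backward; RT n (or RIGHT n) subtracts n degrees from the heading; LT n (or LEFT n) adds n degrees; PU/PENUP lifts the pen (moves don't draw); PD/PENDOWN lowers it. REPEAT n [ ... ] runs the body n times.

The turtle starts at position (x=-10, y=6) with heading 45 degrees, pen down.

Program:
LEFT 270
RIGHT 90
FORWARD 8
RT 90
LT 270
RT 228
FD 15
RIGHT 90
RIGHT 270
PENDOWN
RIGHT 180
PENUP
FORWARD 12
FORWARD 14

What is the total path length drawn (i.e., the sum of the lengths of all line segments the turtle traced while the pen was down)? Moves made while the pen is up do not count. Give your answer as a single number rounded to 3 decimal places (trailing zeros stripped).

Answer: 23

Derivation:
Executing turtle program step by step:
Start: pos=(-10,6), heading=45, pen down
LT 270: heading 45 -> 315
RT 90: heading 315 -> 225
FD 8: (-10,6) -> (-15.657,0.343) [heading=225, draw]
RT 90: heading 225 -> 135
LT 270: heading 135 -> 45
RT 228: heading 45 -> 177
FD 15: (-15.657,0.343) -> (-30.636,1.128) [heading=177, draw]
RT 90: heading 177 -> 87
RT 270: heading 87 -> 177
PD: pen down
RT 180: heading 177 -> 357
PU: pen up
FD 12: (-30.636,1.128) -> (-18.653,0.5) [heading=357, move]
FD 14: (-18.653,0.5) -> (-4.672,-0.233) [heading=357, move]
Final: pos=(-4.672,-0.233), heading=357, 2 segment(s) drawn

Segment lengths:
  seg 1: (-10,6) -> (-15.657,0.343), length = 8
  seg 2: (-15.657,0.343) -> (-30.636,1.128), length = 15
Total = 23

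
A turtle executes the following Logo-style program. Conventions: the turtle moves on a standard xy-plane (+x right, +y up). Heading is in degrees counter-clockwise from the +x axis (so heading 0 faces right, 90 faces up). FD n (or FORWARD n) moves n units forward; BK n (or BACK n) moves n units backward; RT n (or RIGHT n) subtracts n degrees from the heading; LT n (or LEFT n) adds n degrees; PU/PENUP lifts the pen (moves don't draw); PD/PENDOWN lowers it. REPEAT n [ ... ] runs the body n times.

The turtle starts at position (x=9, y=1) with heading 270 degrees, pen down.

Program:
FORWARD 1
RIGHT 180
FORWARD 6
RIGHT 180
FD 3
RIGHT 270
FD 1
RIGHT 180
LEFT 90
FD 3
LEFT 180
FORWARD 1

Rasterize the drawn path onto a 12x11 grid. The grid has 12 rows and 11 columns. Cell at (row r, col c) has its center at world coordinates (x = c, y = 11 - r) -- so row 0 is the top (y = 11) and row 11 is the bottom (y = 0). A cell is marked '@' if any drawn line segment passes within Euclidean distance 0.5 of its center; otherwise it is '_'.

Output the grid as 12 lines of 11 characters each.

Segment 0: (9,1) -> (9,0)
Segment 1: (9,0) -> (9,6)
Segment 2: (9,6) -> (9,3)
Segment 3: (9,3) -> (10,3)
Segment 4: (10,3) -> (10,0)
Segment 5: (10,0) -> (10,1)

Answer: ___________
___________
___________
___________
___________
_________@_
_________@_
_________@_
_________@@
_________@@
_________@@
_________@@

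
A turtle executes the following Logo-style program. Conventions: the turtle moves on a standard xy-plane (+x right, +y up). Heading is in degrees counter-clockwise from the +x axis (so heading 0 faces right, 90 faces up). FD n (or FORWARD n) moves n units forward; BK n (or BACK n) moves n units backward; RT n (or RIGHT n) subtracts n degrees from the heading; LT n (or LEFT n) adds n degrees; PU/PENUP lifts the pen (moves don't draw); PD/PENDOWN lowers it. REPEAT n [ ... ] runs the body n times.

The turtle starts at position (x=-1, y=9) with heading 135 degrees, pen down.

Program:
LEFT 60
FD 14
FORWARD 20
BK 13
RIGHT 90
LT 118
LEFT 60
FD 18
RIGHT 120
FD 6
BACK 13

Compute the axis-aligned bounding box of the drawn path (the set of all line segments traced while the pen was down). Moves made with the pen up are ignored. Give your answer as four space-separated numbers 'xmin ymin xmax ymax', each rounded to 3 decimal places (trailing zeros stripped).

Answer: -33.841 -16.02 -1 9

Derivation:
Executing turtle program step by step:
Start: pos=(-1,9), heading=135, pen down
LT 60: heading 135 -> 195
FD 14: (-1,9) -> (-14.523,5.377) [heading=195, draw]
FD 20: (-14.523,5.377) -> (-33.841,0.2) [heading=195, draw]
BK 13: (-33.841,0.2) -> (-21.284,3.565) [heading=195, draw]
RT 90: heading 195 -> 105
LT 118: heading 105 -> 223
LT 60: heading 223 -> 283
FD 18: (-21.284,3.565) -> (-17.235,-13.974) [heading=283, draw]
RT 120: heading 283 -> 163
FD 6: (-17.235,-13.974) -> (-22.973,-12.22) [heading=163, draw]
BK 13: (-22.973,-12.22) -> (-10.541,-16.02) [heading=163, draw]
Final: pos=(-10.541,-16.02), heading=163, 6 segment(s) drawn

Segment endpoints: x in {-33.841, -22.973, -21.284, -17.235, -14.523, -10.541, -1}, y in {-16.02, -13.974, -12.22, 0.2, 3.565, 5.377, 9}
xmin=-33.841, ymin=-16.02, xmax=-1, ymax=9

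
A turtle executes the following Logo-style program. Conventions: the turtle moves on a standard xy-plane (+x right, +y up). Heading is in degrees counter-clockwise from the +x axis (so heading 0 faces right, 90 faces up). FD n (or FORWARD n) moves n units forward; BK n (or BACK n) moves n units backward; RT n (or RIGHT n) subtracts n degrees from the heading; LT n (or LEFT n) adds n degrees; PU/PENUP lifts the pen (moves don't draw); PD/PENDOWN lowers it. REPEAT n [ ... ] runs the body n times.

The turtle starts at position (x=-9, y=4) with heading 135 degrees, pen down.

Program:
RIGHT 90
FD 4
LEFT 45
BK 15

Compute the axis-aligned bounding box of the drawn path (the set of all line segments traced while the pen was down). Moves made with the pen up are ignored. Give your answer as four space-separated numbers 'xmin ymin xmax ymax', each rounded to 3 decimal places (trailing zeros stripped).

Answer: -9 -8.172 -6.172 6.828

Derivation:
Executing turtle program step by step:
Start: pos=(-9,4), heading=135, pen down
RT 90: heading 135 -> 45
FD 4: (-9,4) -> (-6.172,6.828) [heading=45, draw]
LT 45: heading 45 -> 90
BK 15: (-6.172,6.828) -> (-6.172,-8.172) [heading=90, draw]
Final: pos=(-6.172,-8.172), heading=90, 2 segment(s) drawn

Segment endpoints: x in {-9, -6.172, -6.172}, y in {-8.172, 4, 6.828}
xmin=-9, ymin=-8.172, xmax=-6.172, ymax=6.828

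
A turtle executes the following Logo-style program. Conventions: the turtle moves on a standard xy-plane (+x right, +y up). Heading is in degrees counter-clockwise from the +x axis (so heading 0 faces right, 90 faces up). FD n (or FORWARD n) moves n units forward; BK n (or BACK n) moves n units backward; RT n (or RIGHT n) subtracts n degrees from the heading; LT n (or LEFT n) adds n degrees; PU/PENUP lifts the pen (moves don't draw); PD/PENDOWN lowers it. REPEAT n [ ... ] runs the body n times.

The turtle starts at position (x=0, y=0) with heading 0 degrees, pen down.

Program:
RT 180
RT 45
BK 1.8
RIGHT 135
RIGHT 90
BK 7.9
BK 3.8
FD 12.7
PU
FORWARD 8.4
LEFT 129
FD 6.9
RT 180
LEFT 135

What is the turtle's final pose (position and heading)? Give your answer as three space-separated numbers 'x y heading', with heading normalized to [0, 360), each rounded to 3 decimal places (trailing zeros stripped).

Answer: 6.635 -6.33 354

Derivation:
Executing turtle program step by step:
Start: pos=(0,0), heading=0, pen down
RT 180: heading 0 -> 180
RT 45: heading 180 -> 135
BK 1.8: (0,0) -> (1.273,-1.273) [heading=135, draw]
RT 135: heading 135 -> 0
RT 90: heading 0 -> 270
BK 7.9: (1.273,-1.273) -> (1.273,6.627) [heading=270, draw]
BK 3.8: (1.273,6.627) -> (1.273,10.427) [heading=270, draw]
FD 12.7: (1.273,10.427) -> (1.273,-2.273) [heading=270, draw]
PU: pen up
FD 8.4: (1.273,-2.273) -> (1.273,-10.673) [heading=270, move]
LT 129: heading 270 -> 39
FD 6.9: (1.273,-10.673) -> (6.635,-6.33) [heading=39, move]
RT 180: heading 39 -> 219
LT 135: heading 219 -> 354
Final: pos=(6.635,-6.33), heading=354, 4 segment(s) drawn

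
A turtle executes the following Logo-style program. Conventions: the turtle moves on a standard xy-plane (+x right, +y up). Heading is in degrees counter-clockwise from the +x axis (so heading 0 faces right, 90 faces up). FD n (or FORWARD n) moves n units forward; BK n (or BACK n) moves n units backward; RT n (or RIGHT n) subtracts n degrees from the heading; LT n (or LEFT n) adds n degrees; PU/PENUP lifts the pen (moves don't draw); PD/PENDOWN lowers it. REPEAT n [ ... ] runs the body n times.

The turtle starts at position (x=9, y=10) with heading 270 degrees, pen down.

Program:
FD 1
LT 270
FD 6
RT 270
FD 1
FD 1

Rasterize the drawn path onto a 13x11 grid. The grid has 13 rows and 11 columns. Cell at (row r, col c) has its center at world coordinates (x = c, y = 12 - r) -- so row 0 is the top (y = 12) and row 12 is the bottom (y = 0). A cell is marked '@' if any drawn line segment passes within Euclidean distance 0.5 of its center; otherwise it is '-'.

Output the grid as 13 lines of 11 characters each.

Segment 0: (9,10) -> (9,9)
Segment 1: (9,9) -> (3,9)
Segment 2: (3,9) -> (3,8)
Segment 3: (3,8) -> (3,7)

Answer: -----------
-----------
---------@-
---@@@@@@@-
---@-------
---@-------
-----------
-----------
-----------
-----------
-----------
-----------
-----------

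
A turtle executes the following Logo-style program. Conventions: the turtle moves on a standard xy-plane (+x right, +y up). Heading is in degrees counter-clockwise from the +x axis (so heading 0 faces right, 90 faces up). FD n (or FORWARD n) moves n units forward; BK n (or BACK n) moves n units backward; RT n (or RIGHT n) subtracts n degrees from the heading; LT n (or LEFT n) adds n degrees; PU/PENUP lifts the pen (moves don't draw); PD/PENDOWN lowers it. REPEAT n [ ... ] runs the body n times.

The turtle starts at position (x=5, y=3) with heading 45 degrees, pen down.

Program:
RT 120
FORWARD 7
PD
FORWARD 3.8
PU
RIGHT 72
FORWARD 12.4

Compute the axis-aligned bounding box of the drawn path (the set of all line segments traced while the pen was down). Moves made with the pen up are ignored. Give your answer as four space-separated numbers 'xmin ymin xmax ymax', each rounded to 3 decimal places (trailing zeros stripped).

Executing turtle program step by step:
Start: pos=(5,3), heading=45, pen down
RT 120: heading 45 -> 285
FD 7: (5,3) -> (6.812,-3.761) [heading=285, draw]
PD: pen down
FD 3.8: (6.812,-3.761) -> (7.795,-7.432) [heading=285, draw]
PU: pen up
RT 72: heading 285 -> 213
FD 12.4: (7.795,-7.432) -> (-2.604,-14.186) [heading=213, move]
Final: pos=(-2.604,-14.186), heading=213, 2 segment(s) drawn

Segment endpoints: x in {5, 6.812, 7.795}, y in {-7.432, -3.761, 3}
xmin=5, ymin=-7.432, xmax=7.795, ymax=3

Answer: 5 -7.432 7.795 3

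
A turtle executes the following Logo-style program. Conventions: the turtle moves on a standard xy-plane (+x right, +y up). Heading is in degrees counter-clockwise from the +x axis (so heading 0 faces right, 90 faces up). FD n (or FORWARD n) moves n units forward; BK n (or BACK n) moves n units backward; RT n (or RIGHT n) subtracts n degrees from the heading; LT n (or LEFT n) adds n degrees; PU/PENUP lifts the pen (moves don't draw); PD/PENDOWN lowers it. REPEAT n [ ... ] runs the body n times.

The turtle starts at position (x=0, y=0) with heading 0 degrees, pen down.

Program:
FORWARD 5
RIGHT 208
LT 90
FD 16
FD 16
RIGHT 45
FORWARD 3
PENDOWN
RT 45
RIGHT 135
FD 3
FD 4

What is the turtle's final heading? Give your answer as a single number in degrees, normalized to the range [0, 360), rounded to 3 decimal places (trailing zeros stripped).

Answer: 17

Derivation:
Executing turtle program step by step:
Start: pos=(0,0), heading=0, pen down
FD 5: (0,0) -> (5,0) [heading=0, draw]
RT 208: heading 0 -> 152
LT 90: heading 152 -> 242
FD 16: (5,0) -> (-2.512,-14.127) [heading=242, draw]
FD 16: (-2.512,-14.127) -> (-10.023,-28.254) [heading=242, draw]
RT 45: heading 242 -> 197
FD 3: (-10.023,-28.254) -> (-12.892,-29.131) [heading=197, draw]
PD: pen down
RT 45: heading 197 -> 152
RT 135: heading 152 -> 17
FD 3: (-12.892,-29.131) -> (-10.023,-28.254) [heading=17, draw]
FD 4: (-10.023,-28.254) -> (-6.198,-27.085) [heading=17, draw]
Final: pos=(-6.198,-27.085), heading=17, 6 segment(s) drawn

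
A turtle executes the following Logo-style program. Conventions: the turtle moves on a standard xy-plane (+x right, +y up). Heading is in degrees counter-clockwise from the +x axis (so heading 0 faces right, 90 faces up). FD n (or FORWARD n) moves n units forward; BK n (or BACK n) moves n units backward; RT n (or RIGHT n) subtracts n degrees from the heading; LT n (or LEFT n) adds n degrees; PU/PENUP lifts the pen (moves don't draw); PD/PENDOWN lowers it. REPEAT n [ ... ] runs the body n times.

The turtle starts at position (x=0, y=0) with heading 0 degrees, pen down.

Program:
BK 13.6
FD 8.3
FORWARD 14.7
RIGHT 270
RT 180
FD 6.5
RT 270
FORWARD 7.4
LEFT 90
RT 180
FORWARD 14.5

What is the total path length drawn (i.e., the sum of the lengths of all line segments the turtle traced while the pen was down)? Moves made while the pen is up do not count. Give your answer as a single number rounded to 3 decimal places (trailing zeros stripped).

Executing turtle program step by step:
Start: pos=(0,0), heading=0, pen down
BK 13.6: (0,0) -> (-13.6,0) [heading=0, draw]
FD 8.3: (-13.6,0) -> (-5.3,0) [heading=0, draw]
FD 14.7: (-5.3,0) -> (9.4,0) [heading=0, draw]
RT 270: heading 0 -> 90
RT 180: heading 90 -> 270
FD 6.5: (9.4,0) -> (9.4,-6.5) [heading=270, draw]
RT 270: heading 270 -> 0
FD 7.4: (9.4,-6.5) -> (16.8,-6.5) [heading=0, draw]
LT 90: heading 0 -> 90
RT 180: heading 90 -> 270
FD 14.5: (16.8,-6.5) -> (16.8,-21) [heading=270, draw]
Final: pos=(16.8,-21), heading=270, 6 segment(s) drawn

Segment lengths:
  seg 1: (0,0) -> (-13.6,0), length = 13.6
  seg 2: (-13.6,0) -> (-5.3,0), length = 8.3
  seg 3: (-5.3,0) -> (9.4,0), length = 14.7
  seg 4: (9.4,0) -> (9.4,-6.5), length = 6.5
  seg 5: (9.4,-6.5) -> (16.8,-6.5), length = 7.4
  seg 6: (16.8,-6.5) -> (16.8,-21), length = 14.5
Total = 65

Answer: 65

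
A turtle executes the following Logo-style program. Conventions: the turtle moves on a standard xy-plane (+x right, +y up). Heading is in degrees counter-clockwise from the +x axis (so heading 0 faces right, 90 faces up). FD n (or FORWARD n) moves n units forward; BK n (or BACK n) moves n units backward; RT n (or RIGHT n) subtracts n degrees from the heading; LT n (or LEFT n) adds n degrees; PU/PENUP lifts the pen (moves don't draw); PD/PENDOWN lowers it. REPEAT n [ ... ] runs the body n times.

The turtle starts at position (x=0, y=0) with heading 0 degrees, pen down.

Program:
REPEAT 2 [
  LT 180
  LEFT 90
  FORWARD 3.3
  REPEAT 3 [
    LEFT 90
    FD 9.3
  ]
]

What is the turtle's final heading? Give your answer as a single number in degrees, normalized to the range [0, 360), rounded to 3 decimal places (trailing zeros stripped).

Executing turtle program step by step:
Start: pos=(0,0), heading=0, pen down
REPEAT 2 [
  -- iteration 1/2 --
  LT 180: heading 0 -> 180
  LT 90: heading 180 -> 270
  FD 3.3: (0,0) -> (0,-3.3) [heading=270, draw]
  REPEAT 3 [
    -- iteration 1/3 --
    LT 90: heading 270 -> 0
    FD 9.3: (0,-3.3) -> (9.3,-3.3) [heading=0, draw]
    -- iteration 2/3 --
    LT 90: heading 0 -> 90
    FD 9.3: (9.3,-3.3) -> (9.3,6) [heading=90, draw]
    -- iteration 3/3 --
    LT 90: heading 90 -> 180
    FD 9.3: (9.3,6) -> (0,6) [heading=180, draw]
  ]
  -- iteration 2/2 --
  LT 180: heading 180 -> 0
  LT 90: heading 0 -> 90
  FD 3.3: (0,6) -> (0,9.3) [heading=90, draw]
  REPEAT 3 [
    -- iteration 1/3 --
    LT 90: heading 90 -> 180
    FD 9.3: (0,9.3) -> (-9.3,9.3) [heading=180, draw]
    -- iteration 2/3 --
    LT 90: heading 180 -> 270
    FD 9.3: (-9.3,9.3) -> (-9.3,0) [heading=270, draw]
    -- iteration 3/3 --
    LT 90: heading 270 -> 0
    FD 9.3: (-9.3,0) -> (0,0) [heading=0, draw]
  ]
]
Final: pos=(0,0), heading=0, 8 segment(s) drawn

Answer: 0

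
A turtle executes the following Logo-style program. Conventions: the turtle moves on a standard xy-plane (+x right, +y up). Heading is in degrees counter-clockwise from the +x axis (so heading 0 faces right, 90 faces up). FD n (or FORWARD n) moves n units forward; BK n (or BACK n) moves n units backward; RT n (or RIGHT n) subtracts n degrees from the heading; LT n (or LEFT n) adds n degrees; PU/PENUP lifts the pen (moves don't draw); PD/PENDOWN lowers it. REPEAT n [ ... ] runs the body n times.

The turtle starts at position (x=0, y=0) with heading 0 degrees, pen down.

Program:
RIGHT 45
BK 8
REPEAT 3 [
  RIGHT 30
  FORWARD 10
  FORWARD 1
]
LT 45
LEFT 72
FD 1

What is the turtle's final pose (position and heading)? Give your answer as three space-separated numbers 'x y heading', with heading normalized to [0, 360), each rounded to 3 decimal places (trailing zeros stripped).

Executing turtle program step by step:
Start: pos=(0,0), heading=0, pen down
RT 45: heading 0 -> 315
BK 8: (0,0) -> (-5.657,5.657) [heading=315, draw]
REPEAT 3 [
  -- iteration 1/3 --
  RT 30: heading 315 -> 285
  FD 10: (-5.657,5.657) -> (-3.069,-4.002) [heading=285, draw]
  FD 1: (-3.069,-4.002) -> (-2.81,-4.968) [heading=285, draw]
  -- iteration 2/3 --
  RT 30: heading 285 -> 255
  FD 10: (-2.81,-4.968) -> (-5.398,-14.628) [heading=255, draw]
  FD 1: (-5.398,-14.628) -> (-5.657,-15.594) [heading=255, draw]
  -- iteration 3/3 --
  RT 30: heading 255 -> 225
  FD 10: (-5.657,-15.594) -> (-12.728,-22.665) [heading=225, draw]
  FD 1: (-12.728,-22.665) -> (-13.435,-23.372) [heading=225, draw]
]
LT 45: heading 225 -> 270
LT 72: heading 270 -> 342
FD 1: (-13.435,-23.372) -> (-12.484,-23.681) [heading=342, draw]
Final: pos=(-12.484,-23.681), heading=342, 8 segment(s) drawn

Answer: -12.484 -23.681 342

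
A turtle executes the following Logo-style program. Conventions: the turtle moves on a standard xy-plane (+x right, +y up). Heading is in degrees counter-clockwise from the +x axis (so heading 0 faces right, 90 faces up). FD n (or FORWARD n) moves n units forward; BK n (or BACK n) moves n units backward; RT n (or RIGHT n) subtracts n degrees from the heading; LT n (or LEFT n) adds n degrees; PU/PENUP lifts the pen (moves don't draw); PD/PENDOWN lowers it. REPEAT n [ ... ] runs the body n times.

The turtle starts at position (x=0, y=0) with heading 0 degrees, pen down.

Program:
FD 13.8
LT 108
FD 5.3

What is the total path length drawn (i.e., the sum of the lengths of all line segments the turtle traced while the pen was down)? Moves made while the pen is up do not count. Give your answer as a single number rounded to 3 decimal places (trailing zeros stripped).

Answer: 19.1

Derivation:
Executing turtle program step by step:
Start: pos=(0,0), heading=0, pen down
FD 13.8: (0,0) -> (13.8,0) [heading=0, draw]
LT 108: heading 0 -> 108
FD 5.3: (13.8,0) -> (12.162,5.041) [heading=108, draw]
Final: pos=(12.162,5.041), heading=108, 2 segment(s) drawn

Segment lengths:
  seg 1: (0,0) -> (13.8,0), length = 13.8
  seg 2: (13.8,0) -> (12.162,5.041), length = 5.3
Total = 19.1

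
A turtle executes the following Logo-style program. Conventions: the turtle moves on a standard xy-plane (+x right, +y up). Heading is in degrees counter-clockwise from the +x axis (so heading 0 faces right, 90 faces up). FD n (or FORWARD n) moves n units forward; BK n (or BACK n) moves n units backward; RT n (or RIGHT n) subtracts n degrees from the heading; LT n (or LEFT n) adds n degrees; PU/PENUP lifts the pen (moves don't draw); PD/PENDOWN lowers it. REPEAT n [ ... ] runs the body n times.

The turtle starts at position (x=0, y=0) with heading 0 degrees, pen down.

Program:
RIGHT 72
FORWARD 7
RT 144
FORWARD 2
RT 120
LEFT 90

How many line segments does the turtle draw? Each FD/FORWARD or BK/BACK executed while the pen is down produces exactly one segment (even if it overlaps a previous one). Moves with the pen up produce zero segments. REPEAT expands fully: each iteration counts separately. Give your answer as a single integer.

Executing turtle program step by step:
Start: pos=(0,0), heading=0, pen down
RT 72: heading 0 -> 288
FD 7: (0,0) -> (2.163,-6.657) [heading=288, draw]
RT 144: heading 288 -> 144
FD 2: (2.163,-6.657) -> (0.545,-5.482) [heading=144, draw]
RT 120: heading 144 -> 24
LT 90: heading 24 -> 114
Final: pos=(0.545,-5.482), heading=114, 2 segment(s) drawn
Segments drawn: 2

Answer: 2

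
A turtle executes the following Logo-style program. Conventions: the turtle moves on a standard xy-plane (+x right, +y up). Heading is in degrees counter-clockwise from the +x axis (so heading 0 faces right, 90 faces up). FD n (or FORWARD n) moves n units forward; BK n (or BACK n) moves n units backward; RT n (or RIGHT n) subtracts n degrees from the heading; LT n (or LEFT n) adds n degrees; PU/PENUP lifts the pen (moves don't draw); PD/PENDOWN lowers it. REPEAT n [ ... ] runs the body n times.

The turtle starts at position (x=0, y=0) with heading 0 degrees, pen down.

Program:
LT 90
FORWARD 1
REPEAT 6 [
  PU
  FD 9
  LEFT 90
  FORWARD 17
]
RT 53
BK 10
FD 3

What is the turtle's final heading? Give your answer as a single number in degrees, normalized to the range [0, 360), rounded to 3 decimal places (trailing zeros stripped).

Executing turtle program step by step:
Start: pos=(0,0), heading=0, pen down
LT 90: heading 0 -> 90
FD 1: (0,0) -> (0,1) [heading=90, draw]
REPEAT 6 [
  -- iteration 1/6 --
  PU: pen up
  FD 9: (0,1) -> (0,10) [heading=90, move]
  LT 90: heading 90 -> 180
  FD 17: (0,10) -> (-17,10) [heading=180, move]
  -- iteration 2/6 --
  PU: pen up
  FD 9: (-17,10) -> (-26,10) [heading=180, move]
  LT 90: heading 180 -> 270
  FD 17: (-26,10) -> (-26,-7) [heading=270, move]
  -- iteration 3/6 --
  PU: pen up
  FD 9: (-26,-7) -> (-26,-16) [heading=270, move]
  LT 90: heading 270 -> 0
  FD 17: (-26,-16) -> (-9,-16) [heading=0, move]
  -- iteration 4/6 --
  PU: pen up
  FD 9: (-9,-16) -> (0,-16) [heading=0, move]
  LT 90: heading 0 -> 90
  FD 17: (0,-16) -> (0,1) [heading=90, move]
  -- iteration 5/6 --
  PU: pen up
  FD 9: (0,1) -> (0,10) [heading=90, move]
  LT 90: heading 90 -> 180
  FD 17: (0,10) -> (-17,10) [heading=180, move]
  -- iteration 6/6 --
  PU: pen up
  FD 9: (-17,10) -> (-26,10) [heading=180, move]
  LT 90: heading 180 -> 270
  FD 17: (-26,10) -> (-26,-7) [heading=270, move]
]
RT 53: heading 270 -> 217
BK 10: (-26,-7) -> (-18.014,-0.982) [heading=217, move]
FD 3: (-18.014,-0.982) -> (-20.41,-2.787) [heading=217, move]
Final: pos=(-20.41,-2.787), heading=217, 1 segment(s) drawn

Answer: 217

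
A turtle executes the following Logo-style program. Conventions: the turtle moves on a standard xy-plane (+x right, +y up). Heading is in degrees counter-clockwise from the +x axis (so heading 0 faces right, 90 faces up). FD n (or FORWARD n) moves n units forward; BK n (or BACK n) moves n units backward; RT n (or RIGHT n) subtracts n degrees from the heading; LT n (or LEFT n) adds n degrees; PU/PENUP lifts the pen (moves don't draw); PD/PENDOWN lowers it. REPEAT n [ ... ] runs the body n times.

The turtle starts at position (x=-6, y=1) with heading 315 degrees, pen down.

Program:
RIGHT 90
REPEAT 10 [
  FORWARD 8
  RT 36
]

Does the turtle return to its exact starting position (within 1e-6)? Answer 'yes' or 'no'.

Executing turtle program step by step:
Start: pos=(-6,1), heading=315, pen down
RT 90: heading 315 -> 225
REPEAT 10 [
  -- iteration 1/10 --
  FD 8: (-6,1) -> (-11.657,-4.657) [heading=225, draw]
  RT 36: heading 225 -> 189
  -- iteration 2/10 --
  FD 8: (-11.657,-4.657) -> (-19.558,-5.908) [heading=189, draw]
  RT 36: heading 189 -> 153
  -- iteration 3/10 --
  FD 8: (-19.558,-5.908) -> (-26.686,-2.276) [heading=153, draw]
  RT 36: heading 153 -> 117
  -- iteration 4/10 --
  FD 8: (-26.686,-2.276) -> (-30.318,4.852) [heading=117, draw]
  RT 36: heading 117 -> 81
  -- iteration 5/10 --
  FD 8: (-30.318,4.852) -> (-29.067,12.753) [heading=81, draw]
  RT 36: heading 81 -> 45
  -- iteration 6/10 --
  FD 8: (-29.067,12.753) -> (-23.41,18.41) [heading=45, draw]
  RT 36: heading 45 -> 9
  -- iteration 7/10 --
  FD 8: (-23.41,18.41) -> (-15.509,19.661) [heading=9, draw]
  RT 36: heading 9 -> 333
  -- iteration 8/10 --
  FD 8: (-15.509,19.661) -> (-8.38,16.03) [heading=333, draw]
  RT 36: heading 333 -> 297
  -- iteration 9/10 --
  FD 8: (-8.38,16.03) -> (-4.749,8.902) [heading=297, draw]
  RT 36: heading 297 -> 261
  -- iteration 10/10 --
  FD 8: (-4.749,8.902) -> (-6,1) [heading=261, draw]
  RT 36: heading 261 -> 225
]
Final: pos=(-6,1), heading=225, 10 segment(s) drawn

Start position: (-6, 1)
Final position: (-6, 1)
Distance = 0; < 1e-6 -> CLOSED

Answer: yes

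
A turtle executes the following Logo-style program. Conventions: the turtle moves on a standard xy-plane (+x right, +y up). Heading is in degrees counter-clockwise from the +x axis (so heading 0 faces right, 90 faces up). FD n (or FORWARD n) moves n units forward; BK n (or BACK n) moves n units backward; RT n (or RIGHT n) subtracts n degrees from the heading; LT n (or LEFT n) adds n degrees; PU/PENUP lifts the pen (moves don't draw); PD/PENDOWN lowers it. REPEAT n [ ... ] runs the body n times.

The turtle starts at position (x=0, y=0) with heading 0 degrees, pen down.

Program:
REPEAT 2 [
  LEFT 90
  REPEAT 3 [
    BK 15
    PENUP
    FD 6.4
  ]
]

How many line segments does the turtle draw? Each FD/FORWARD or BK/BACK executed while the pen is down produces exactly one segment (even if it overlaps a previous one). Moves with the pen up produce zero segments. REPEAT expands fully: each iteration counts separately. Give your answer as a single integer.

Executing turtle program step by step:
Start: pos=(0,0), heading=0, pen down
REPEAT 2 [
  -- iteration 1/2 --
  LT 90: heading 0 -> 90
  REPEAT 3 [
    -- iteration 1/3 --
    BK 15: (0,0) -> (0,-15) [heading=90, draw]
    PU: pen up
    FD 6.4: (0,-15) -> (0,-8.6) [heading=90, move]
    -- iteration 2/3 --
    BK 15: (0,-8.6) -> (0,-23.6) [heading=90, move]
    PU: pen up
    FD 6.4: (0,-23.6) -> (0,-17.2) [heading=90, move]
    -- iteration 3/3 --
    BK 15: (0,-17.2) -> (0,-32.2) [heading=90, move]
    PU: pen up
    FD 6.4: (0,-32.2) -> (0,-25.8) [heading=90, move]
  ]
  -- iteration 2/2 --
  LT 90: heading 90 -> 180
  REPEAT 3 [
    -- iteration 1/3 --
    BK 15: (0,-25.8) -> (15,-25.8) [heading=180, move]
    PU: pen up
    FD 6.4: (15,-25.8) -> (8.6,-25.8) [heading=180, move]
    -- iteration 2/3 --
    BK 15: (8.6,-25.8) -> (23.6,-25.8) [heading=180, move]
    PU: pen up
    FD 6.4: (23.6,-25.8) -> (17.2,-25.8) [heading=180, move]
    -- iteration 3/3 --
    BK 15: (17.2,-25.8) -> (32.2,-25.8) [heading=180, move]
    PU: pen up
    FD 6.4: (32.2,-25.8) -> (25.8,-25.8) [heading=180, move]
  ]
]
Final: pos=(25.8,-25.8), heading=180, 1 segment(s) drawn
Segments drawn: 1

Answer: 1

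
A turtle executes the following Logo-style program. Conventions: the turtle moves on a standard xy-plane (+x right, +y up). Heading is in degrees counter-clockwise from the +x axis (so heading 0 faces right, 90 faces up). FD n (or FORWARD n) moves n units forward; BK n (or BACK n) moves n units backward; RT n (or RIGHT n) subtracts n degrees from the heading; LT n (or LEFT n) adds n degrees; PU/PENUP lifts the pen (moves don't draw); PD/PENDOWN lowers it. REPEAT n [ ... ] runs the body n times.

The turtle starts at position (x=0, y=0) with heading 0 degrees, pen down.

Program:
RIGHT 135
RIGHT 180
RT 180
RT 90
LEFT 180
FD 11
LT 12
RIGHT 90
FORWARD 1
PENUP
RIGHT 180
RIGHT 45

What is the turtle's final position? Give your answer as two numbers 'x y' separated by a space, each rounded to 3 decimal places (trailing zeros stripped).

Executing turtle program step by step:
Start: pos=(0,0), heading=0, pen down
RT 135: heading 0 -> 225
RT 180: heading 225 -> 45
RT 180: heading 45 -> 225
RT 90: heading 225 -> 135
LT 180: heading 135 -> 315
FD 11: (0,0) -> (7.778,-7.778) [heading=315, draw]
LT 12: heading 315 -> 327
RT 90: heading 327 -> 237
FD 1: (7.778,-7.778) -> (7.234,-8.617) [heading=237, draw]
PU: pen up
RT 180: heading 237 -> 57
RT 45: heading 57 -> 12
Final: pos=(7.234,-8.617), heading=12, 2 segment(s) drawn

Answer: 7.234 -8.617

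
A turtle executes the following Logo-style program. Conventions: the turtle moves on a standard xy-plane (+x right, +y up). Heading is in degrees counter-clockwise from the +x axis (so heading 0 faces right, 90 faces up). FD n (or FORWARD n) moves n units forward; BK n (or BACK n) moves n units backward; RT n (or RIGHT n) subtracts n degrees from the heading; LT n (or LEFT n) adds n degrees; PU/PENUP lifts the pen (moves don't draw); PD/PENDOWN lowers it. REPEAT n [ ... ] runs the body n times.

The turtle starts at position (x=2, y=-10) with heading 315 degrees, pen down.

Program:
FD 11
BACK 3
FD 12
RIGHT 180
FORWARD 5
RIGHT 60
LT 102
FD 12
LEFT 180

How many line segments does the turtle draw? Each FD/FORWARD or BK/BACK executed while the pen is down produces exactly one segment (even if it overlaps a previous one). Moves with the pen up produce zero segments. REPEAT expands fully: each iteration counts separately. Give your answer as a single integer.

Executing turtle program step by step:
Start: pos=(2,-10), heading=315, pen down
FD 11: (2,-10) -> (9.778,-17.778) [heading=315, draw]
BK 3: (9.778,-17.778) -> (7.657,-15.657) [heading=315, draw]
FD 12: (7.657,-15.657) -> (16.142,-24.142) [heading=315, draw]
RT 180: heading 315 -> 135
FD 5: (16.142,-24.142) -> (12.607,-20.607) [heading=135, draw]
RT 60: heading 135 -> 75
LT 102: heading 75 -> 177
FD 12: (12.607,-20.607) -> (0.623,-19.979) [heading=177, draw]
LT 180: heading 177 -> 357
Final: pos=(0.623,-19.979), heading=357, 5 segment(s) drawn
Segments drawn: 5

Answer: 5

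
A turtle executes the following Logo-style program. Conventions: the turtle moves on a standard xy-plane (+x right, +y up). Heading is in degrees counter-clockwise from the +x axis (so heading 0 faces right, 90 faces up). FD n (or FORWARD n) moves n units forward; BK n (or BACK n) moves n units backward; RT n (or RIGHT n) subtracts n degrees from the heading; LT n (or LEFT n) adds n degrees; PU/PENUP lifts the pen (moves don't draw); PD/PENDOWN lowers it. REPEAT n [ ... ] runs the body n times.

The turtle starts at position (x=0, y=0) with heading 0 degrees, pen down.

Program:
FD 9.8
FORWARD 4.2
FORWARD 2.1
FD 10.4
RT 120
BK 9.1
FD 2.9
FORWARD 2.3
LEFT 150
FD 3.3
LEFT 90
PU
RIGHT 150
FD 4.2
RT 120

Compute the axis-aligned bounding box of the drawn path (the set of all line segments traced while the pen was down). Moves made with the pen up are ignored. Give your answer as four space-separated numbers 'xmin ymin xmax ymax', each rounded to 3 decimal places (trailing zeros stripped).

Answer: 0 0 31.308 7.881

Derivation:
Executing turtle program step by step:
Start: pos=(0,0), heading=0, pen down
FD 9.8: (0,0) -> (9.8,0) [heading=0, draw]
FD 4.2: (9.8,0) -> (14,0) [heading=0, draw]
FD 2.1: (14,0) -> (16.1,0) [heading=0, draw]
FD 10.4: (16.1,0) -> (26.5,0) [heading=0, draw]
RT 120: heading 0 -> 240
BK 9.1: (26.5,0) -> (31.05,7.881) [heading=240, draw]
FD 2.9: (31.05,7.881) -> (29.6,5.369) [heading=240, draw]
FD 2.3: (29.6,5.369) -> (28.45,3.377) [heading=240, draw]
LT 150: heading 240 -> 30
FD 3.3: (28.45,3.377) -> (31.308,5.027) [heading=30, draw]
LT 90: heading 30 -> 120
PU: pen up
RT 150: heading 120 -> 330
FD 4.2: (31.308,5.027) -> (34.945,2.927) [heading=330, move]
RT 120: heading 330 -> 210
Final: pos=(34.945,2.927), heading=210, 8 segment(s) drawn

Segment endpoints: x in {0, 9.8, 14, 16.1, 26.5, 28.45, 29.6, 31.05, 31.308}, y in {0, 3.377, 5.027, 5.369, 7.881}
xmin=0, ymin=0, xmax=31.308, ymax=7.881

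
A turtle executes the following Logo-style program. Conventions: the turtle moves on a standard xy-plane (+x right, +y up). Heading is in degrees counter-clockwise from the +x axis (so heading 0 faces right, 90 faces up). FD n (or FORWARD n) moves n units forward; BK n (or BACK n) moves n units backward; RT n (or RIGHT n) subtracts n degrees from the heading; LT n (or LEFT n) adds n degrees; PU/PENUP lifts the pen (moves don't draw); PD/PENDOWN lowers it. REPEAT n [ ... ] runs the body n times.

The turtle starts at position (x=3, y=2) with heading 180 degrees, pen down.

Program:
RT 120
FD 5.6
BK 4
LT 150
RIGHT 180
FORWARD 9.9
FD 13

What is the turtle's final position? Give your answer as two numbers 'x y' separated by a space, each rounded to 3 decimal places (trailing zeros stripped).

Answer: 23.632 14.836

Derivation:
Executing turtle program step by step:
Start: pos=(3,2), heading=180, pen down
RT 120: heading 180 -> 60
FD 5.6: (3,2) -> (5.8,6.85) [heading=60, draw]
BK 4: (5.8,6.85) -> (3.8,3.386) [heading=60, draw]
LT 150: heading 60 -> 210
RT 180: heading 210 -> 30
FD 9.9: (3.8,3.386) -> (12.374,8.336) [heading=30, draw]
FD 13: (12.374,8.336) -> (23.632,14.836) [heading=30, draw]
Final: pos=(23.632,14.836), heading=30, 4 segment(s) drawn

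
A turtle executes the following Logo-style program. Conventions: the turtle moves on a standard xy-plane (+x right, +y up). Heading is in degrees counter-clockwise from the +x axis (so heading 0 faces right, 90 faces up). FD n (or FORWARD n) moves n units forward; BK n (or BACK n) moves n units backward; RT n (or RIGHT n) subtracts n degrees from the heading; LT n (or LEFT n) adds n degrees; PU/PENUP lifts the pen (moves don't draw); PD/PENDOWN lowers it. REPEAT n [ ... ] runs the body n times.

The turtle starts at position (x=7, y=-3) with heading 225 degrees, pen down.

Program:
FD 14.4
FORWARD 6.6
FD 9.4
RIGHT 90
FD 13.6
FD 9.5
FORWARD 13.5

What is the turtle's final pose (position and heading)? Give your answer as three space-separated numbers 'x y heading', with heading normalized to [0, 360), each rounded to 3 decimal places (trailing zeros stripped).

Executing turtle program step by step:
Start: pos=(7,-3), heading=225, pen down
FD 14.4: (7,-3) -> (-3.182,-13.182) [heading=225, draw]
FD 6.6: (-3.182,-13.182) -> (-7.849,-17.849) [heading=225, draw]
FD 9.4: (-7.849,-17.849) -> (-14.496,-24.496) [heading=225, draw]
RT 90: heading 225 -> 135
FD 13.6: (-14.496,-24.496) -> (-24.113,-14.879) [heading=135, draw]
FD 9.5: (-24.113,-14.879) -> (-30.83,-8.162) [heading=135, draw]
FD 13.5: (-30.83,-8.162) -> (-40.376,1.384) [heading=135, draw]
Final: pos=(-40.376,1.384), heading=135, 6 segment(s) drawn

Answer: -40.376 1.384 135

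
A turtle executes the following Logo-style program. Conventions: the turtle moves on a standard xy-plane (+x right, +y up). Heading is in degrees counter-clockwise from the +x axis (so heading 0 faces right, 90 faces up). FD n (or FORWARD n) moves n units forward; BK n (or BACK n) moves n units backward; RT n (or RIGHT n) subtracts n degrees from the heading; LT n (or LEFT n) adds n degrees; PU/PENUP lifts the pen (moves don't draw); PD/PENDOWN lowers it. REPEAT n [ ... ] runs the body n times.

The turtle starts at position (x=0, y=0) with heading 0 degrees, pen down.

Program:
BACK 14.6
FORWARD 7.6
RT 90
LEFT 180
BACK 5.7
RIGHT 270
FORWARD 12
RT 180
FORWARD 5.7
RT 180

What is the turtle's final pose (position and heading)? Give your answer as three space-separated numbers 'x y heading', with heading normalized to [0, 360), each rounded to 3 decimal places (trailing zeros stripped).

Answer: -13.3 -5.7 180

Derivation:
Executing turtle program step by step:
Start: pos=(0,0), heading=0, pen down
BK 14.6: (0,0) -> (-14.6,0) [heading=0, draw]
FD 7.6: (-14.6,0) -> (-7,0) [heading=0, draw]
RT 90: heading 0 -> 270
LT 180: heading 270 -> 90
BK 5.7: (-7,0) -> (-7,-5.7) [heading=90, draw]
RT 270: heading 90 -> 180
FD 12: (-7,-5.7) -> (-19,-5.7) [heading=180, draw]
RT 180: heading 180 -> 0
FD 5.7: (-19,-5.7) -> (-13.3,-5.7) [heading=0, draw]
RT 180: heading 0 -> 180
Final: pos=(-13.3,-5.7), heading=180, 5 segment(s) drawn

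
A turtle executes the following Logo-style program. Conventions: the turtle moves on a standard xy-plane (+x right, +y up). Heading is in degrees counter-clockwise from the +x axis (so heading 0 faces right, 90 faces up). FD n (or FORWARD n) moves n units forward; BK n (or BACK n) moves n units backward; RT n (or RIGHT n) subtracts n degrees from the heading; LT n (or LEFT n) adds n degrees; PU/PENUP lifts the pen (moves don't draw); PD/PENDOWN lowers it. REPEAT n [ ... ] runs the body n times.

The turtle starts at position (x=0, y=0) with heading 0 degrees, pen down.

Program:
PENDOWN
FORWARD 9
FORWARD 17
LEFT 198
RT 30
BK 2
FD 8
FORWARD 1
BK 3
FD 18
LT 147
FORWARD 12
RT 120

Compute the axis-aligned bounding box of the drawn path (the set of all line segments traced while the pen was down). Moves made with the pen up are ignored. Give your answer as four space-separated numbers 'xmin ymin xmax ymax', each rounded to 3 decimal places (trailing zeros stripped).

Answer: 0 -3.911 27.956 4.574

Derivation:
Executing turtle program step by step:
Start: pos=(0,0), heading=0, pen down
PD: pen down
FD 9: (0,0) -> (9,0) [heading=0, draw]
FD 17: (9,0) -> (26,0) [heading=0, draw]
LT 198: heading 0 -> 198
RT 30: heading 198 -> 168
BK 2: (26,0) -> (27.956,-0.416) [heading=168, draw]
FD 8: (27.956,-0.416) -> (20.131,1.247) [heading=168, draw]
FD 1: (20.131,1.247) -> (19.153,1.455) [heading=168, draw]
BK 3: (19.153,1.455) -> (22.087,0.832) [heading=168, draw]
FD 18: (22.087,0.832) -> (4.481,4.574) [heading=168, draw]
LT 147: heading 168 -> 315
FD 12: (4.481,4.574) -> (12.966,-3.911) [heading=315, draw]
RT 120: heading 315 -> 195
Final: pos=(12.966,-3.911), heading=195, 8 segment(s) drawn

Segment endpoints: x in {0, 4.481, 9, 12.966, 19.153, 20.131, 22.087, 26, 27.956}, y in {-3.911, -0.416, 0, 0.832, 1.247, 1.455, 4.574}
xmin=0, ymin=-3.911, xmax=27.956, ymax=4.574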